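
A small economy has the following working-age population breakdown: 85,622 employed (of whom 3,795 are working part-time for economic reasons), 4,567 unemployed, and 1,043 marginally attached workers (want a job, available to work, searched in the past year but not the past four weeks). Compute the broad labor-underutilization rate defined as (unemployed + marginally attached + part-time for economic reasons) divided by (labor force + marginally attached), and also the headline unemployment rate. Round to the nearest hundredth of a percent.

Labor force = 85,622 + 4,567 = 90,189.
Numerator = 4,567 + 1,043 + 3,795 = 9,405.
Denominator = 90,189 + 1,043 = 91,232.
Broad rate = 9,405 / 91,232 = 10.31%.
Headline unemployment rate = 4,567 / 90,189 = 5.06%.

Broad underutilization rate ≈ 10.31%; headline unemployment rate ≈ 5.06%.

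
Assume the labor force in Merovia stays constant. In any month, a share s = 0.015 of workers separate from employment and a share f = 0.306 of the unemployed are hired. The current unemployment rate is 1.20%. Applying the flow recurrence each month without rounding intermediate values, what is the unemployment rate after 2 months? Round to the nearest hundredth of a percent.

With a fixed labor force, u_{t+1} = u_t + s·(1−u_t) − f·u_t = u_t·(1−s−f) + s.
Here 1−s−f = 0.679 and s = 0.015.
u_1 = 0.012000 × 0.679 + 0.015 = 0.023148.
u_2 = 0.023148 × 0.679 + 0.015 = 0.030717.

Unemployment rate after two months ≈ 3.07%.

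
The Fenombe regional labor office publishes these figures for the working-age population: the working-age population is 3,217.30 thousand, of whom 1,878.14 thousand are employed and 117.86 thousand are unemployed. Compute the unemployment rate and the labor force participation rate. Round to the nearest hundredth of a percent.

Labor force = employed + unemployed = 1,878.14 + 117.86 = 1,996.00 thousand.
Unemployment rate = 117.86 / 1,996.00 = 5.90%.
Labor force participation rate = 1,996.00 / 3,217.30 = 62.04%.

Unemployment rate ≈ 5.90%; labor force participation rate ≈ 62.04%.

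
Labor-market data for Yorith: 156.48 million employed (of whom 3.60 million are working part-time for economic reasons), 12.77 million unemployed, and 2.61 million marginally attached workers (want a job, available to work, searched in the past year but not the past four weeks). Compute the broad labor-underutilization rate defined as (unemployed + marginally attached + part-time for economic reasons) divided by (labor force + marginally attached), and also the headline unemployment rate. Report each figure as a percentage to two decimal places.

Labor force = 156.48 + 12.77 = 169.25 million.
Numerator = 12.77 + 2.61 + 3.60 = 18.98 million.
Denominator = 169.25 + 2.61 = 171.86 million.
Broad rate = 18.98 / 171.86 = 11.04%.
Headline unemployment rate = 12.77 / 169.25 = 7.55%.

Broad underutilization rate ≈ 11.04%; headline unemployment rate ≈ 7.55%.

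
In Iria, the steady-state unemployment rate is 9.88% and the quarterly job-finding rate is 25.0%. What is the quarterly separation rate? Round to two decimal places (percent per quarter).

From u* = s/(s+f): s = u·f/(1−u).
s = 0.0988 × 25.0 / (1 − 0.0988) = 2.4700 / 0.9012 ≈ 2.74% per quarter.

Separation rate ≈ 2.74% per quarter.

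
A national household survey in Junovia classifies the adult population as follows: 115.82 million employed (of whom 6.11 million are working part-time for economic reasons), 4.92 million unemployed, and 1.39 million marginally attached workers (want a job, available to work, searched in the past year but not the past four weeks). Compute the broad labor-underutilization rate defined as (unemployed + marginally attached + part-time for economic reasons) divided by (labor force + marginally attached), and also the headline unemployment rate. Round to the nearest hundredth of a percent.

Labor force = 115.82 + 4.92 = 120.74 million.
Numerator = 4.92 + 1.39 + 6.11 = 12.42 million.
Denominator = 120.74 + 1.39 = 122.13 million.
Broad rate = 12.42 / 122.13 = 10.17%.
Headline unemployment rate = 4.92 / 120.74 = 4.07%.

Broad underutilization rate ≈ 10.17%; headline unemployment rate ≈ 4.07%.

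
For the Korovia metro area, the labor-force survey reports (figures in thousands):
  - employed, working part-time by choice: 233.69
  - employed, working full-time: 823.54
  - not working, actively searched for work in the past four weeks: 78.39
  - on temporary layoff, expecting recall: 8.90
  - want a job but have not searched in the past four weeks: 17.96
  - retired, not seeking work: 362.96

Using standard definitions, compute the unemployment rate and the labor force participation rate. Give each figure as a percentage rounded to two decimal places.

Employed = 233.69 + 823.54 = 1,057.23 thousand.
Unemployed = 78.39 + 8.90 = 87.29 thousand (jobless and actively searching, or on temporary layoff).
Labor force = 1,057.23 + 87.29 = 1,144.52 thousand.
Not in labor force = 17.96 + 362.96 = 380.92 thousand (those not working and not actively searching are outside the labor force — including those who want a job but have given up searching).
Civilian working-age population = 1,144.52 + 380.92 = 1,525.44 thousand.
Unemployment rate = 87.29 / 1,144.52 = 7.63%.
Labor force participation rate = 1,144.52 / 1,525.44 = 75.03%.

Unemployment rate ≈ 7.63%; labor force participation rate ≈ 75.03%.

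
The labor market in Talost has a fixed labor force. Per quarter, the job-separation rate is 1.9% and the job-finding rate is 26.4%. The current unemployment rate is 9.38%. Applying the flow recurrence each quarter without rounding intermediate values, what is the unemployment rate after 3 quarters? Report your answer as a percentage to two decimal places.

Unemployment rate after three quarters ≈ 7.70%.

With a fixed labor force, u_{t+1} = u_t + s·(1−u_t) − f·u_t = u_t·(1−s−f) + s.
Here 1−s−f = 0.717 and s = 0.019.
u_1 = 0.093800 × 0.717 + 0.019 = 0.086255.
u_2 = 0.086255 × 0.717 + 0.019 = 0.080845.
u_3 = 0.080845 × 0.717 + 0.019 = 0.076966.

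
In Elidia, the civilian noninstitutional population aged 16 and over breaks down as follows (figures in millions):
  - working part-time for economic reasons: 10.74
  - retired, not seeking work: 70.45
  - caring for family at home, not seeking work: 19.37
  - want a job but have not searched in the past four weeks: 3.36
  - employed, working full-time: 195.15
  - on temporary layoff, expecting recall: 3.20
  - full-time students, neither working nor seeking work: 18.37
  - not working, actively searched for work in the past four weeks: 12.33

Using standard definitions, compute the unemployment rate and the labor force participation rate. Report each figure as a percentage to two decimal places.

Unemployment rate ≈ 7.01%; labor force participation rate ≈ 66.50%.

Employed = 10.74 + 195.15 = 205.89 million (anyone who worked, including part-time for economic reasons, counts as employed).
Unemployed = 3.20 + 12.33 = 15.53 million (jobless and actively searching, or on temporary layoff).
Labor force = 205.89 + 15.53 = 221.42 million.
Not in labor force = 70.45 + 19.37 + 3.36 + 18.37 = 111.55 million (those not working and not actively searching are outside the labor force — including those who want a job but have given up searching).
Civilian working-age population = 221.42 + 111.55 = 332.97 million.
Unemployment rate = 15.53 / 221.42 = 7.01%.
Labor force participation rate = 221.42 / 332.97 = 66.50%.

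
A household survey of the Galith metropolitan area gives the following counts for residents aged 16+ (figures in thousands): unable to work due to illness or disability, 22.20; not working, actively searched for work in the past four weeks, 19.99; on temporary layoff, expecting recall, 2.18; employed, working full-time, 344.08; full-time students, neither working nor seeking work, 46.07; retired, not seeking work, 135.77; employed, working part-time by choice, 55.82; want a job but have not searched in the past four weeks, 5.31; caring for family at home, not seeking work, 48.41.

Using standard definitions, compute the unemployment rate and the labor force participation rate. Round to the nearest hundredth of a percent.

Employed = 344.08 + 55.82 = 399.90 thousand.
Unemployed = 19.99 + 2.18 = 22.17 thousand (jobless and actively searching, or on temporary layoff).
Labor force = 399.90 + 22.17 = 422.07 thousand.
Not in labor force = 22.20 + 46.07 + 135.77 + 5.31 + 48.41 = 257.76 thousand (those not working and not actively searching are outside the labor force — including those who want a job but have given up searching).
Civilian working-age population = 422.07 + 257.76 = 679.83 thousand.
Unemployment rate = 22.17 / 422.07 = 5.25%.
Labor force participation rate = 422.07 / 679.83 = 62.08%.

Unemployment rate ≈ 5.25%; labor force participation rate ≈ 62.08%.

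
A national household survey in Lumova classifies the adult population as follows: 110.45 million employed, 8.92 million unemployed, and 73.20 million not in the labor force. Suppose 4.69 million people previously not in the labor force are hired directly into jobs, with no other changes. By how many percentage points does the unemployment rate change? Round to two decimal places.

The unemployment rate changes by −0.28 percentage points.

Initially, labor force = 110.45 + 8.92 = 119.37 million, so u = 8.92/119.37 = 7.47%.
After the change, employed and labor force both rise by 4.69; unemployed unchanged → E = 115.14, U = 8.92, labor force = 124.06 million.
New unemployment rate = 8.92 / 124.06 = 7.19%.
Change = 7.19% − 7.47% = −0.28 percentage points.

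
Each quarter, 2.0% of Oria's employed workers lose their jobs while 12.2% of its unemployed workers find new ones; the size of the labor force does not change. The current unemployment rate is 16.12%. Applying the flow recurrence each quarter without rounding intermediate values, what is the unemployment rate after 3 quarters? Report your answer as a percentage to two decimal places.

With a fixed labor force, u_{t+1} = u_t + s·(1−u_t) − f·u_t = u_t·(1−s−f) + s.
Here 1−s−f = 0.858 and s = 0.020.
u_1 = 0.161200 × 0.858 + 0.020 = 0.158310.
u_2 = 0.158310 × 0.858 + 0.020 = 0.155830.
u_3 = 0.155830 × 0.858 + 0.020 = 0.153702.

Unemployment rate after three quarters ≈ 15.37%.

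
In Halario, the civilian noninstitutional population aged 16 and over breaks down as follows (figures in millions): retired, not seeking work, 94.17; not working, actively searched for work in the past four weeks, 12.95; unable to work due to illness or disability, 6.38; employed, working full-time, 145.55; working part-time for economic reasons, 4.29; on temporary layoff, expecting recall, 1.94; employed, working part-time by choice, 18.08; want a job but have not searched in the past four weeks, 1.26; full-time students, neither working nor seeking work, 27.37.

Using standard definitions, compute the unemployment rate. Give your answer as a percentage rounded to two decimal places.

Unemployment rate ≈ 8.15%.

Employed = 145.55 + 4.29 + 18.08 = 167.92 million (anyone who worked, including part-time for economic reasons, counts as employed).
Unemployed = 12.95 + 1.94 = 14.89 million (jobless and actively searching, or on temporary layoff).
Labor force = 167.92 + 14.89 = 182.81 million.
Unemployment rate = 14.89 / 182.81 = 8.15%.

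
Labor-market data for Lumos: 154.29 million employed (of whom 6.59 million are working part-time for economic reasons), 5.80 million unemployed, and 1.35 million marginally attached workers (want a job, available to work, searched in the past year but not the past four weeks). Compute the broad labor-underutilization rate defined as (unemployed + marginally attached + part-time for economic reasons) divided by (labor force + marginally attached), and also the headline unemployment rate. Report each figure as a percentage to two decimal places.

Labor force = 154.29 + 5.80 = 160.09 million.
Numerator = 5.80 + 1.35 + 6.59 = 13.74 million.
Denominator = 160.09 + 1.35 = 161.44 million.
Broad rate = 13.74 / 161.44 = 8.51%.
Headline unemployment rate = 5.80 / 160.09 = 3.62%.

Broad underutilization rate ≈ 8.51%; headline unemployment rate ≈ 3.62%.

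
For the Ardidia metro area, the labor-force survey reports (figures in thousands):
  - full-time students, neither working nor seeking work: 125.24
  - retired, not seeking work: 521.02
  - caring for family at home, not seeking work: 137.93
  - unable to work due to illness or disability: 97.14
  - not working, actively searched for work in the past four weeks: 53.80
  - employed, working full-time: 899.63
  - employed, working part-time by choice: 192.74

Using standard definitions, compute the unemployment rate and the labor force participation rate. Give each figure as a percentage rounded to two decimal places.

Unemployment rate ≈ 4.69%; labor force participation rate ≈ 56.53%.

Employed = 899.63 + 192.74 = 1,092.37 thousand.
Unemployed = 53.80 thousand.
Labor force = 1,092.37 + 53.80 = 1,146.17 thousand.
Not in labor force = 125.24 + 521.02 + 137.93 + 97.14 = 881.33 thousand (those not working and not actively searching are outside the labor force).
Civilian working-age population = 1,146.17 + 881.33 = 2,027.50 thousand.
Unemployment rate = 53.80 / 1,146.17 = 4.69%.
Labor force participation rate = 1,146.17 / 2,027.50 = 56.53%.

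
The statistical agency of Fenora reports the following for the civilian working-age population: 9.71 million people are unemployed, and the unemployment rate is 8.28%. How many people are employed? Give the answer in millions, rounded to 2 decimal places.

Labor force = U / u = 9.71 / 0.0828 ≈ 117.27 million.
Employed = labor force − unemployed = 117.27 − 9.71 = 107.56 million.

About 107.56 million are employed.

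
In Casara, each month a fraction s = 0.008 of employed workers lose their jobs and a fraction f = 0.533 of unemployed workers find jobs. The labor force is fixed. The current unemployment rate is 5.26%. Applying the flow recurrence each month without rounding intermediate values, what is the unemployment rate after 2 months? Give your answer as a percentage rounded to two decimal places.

Unemployment rate after two months ≈ 2.28%.

With a fixed labor force, u_{t+1} = u_t + s·(1−u_t) − f·u_t = u_t·(1−s−f) + s.
Here 1−s−f = 0.459 and s = 0.008.
u_1 = 0.052600 × 0.459 + 0.008 = 0.032143.
u_2 = 0.032143 × 0.459 + 0.008 = 0.022754.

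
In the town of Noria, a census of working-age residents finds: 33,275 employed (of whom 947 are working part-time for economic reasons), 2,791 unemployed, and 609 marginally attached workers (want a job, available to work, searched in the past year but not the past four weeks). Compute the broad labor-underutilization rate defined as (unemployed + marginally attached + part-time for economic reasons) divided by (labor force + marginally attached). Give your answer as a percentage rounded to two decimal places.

Labor force = 33,275 + 2,791 = 36,066.
Numerator = 2,791 + 609 + 947 = 4,347.
Denominator = 36,066 + 609 = 36,675.
Broad rate = 4,347 / 36,675 = 11.85%.

Broad underutilization rate ≈ 11.85%.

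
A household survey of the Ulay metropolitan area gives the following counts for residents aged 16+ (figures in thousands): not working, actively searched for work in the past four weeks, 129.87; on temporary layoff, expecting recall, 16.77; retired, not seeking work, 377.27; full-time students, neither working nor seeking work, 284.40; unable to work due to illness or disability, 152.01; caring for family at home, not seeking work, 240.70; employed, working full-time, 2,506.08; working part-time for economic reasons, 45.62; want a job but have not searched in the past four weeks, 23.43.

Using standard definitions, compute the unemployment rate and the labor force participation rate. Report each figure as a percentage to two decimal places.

Employed = 2,506.08 + 45.62 = 2,551.70 thousand (anyone who worked, including part-time for economic reasons, counts as employed).
Unemployed = 129.87 + 16.77 = 146.64 thousand (jobless and actively searching, or on temporary layoff).
Labor force = 2,551.70 + 146.64 = 2,698.34 thousand.
Not in labor force = 377.27 + 284.40 + 152.01 + 240.70 + 23.43 = 1,077.81 thousand (those not working and not actively searching are outside the labor force — including those who want a job but have given up searching).
Civilian working-age population = 2,698.34 + 1,077.81 = 3,776.15 thousand.
Unemployment rate = 146.64 / 2,698.34 = 5.43%.
Labor force participation rate = 2,698.34 / 3,776.15 = 71.46%.

Unemployment rate ≈ 5.43%; labor force participation rate ≈ 71.46%.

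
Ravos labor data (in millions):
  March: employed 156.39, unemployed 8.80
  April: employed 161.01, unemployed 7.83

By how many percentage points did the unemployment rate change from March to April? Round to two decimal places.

The unemployment rate changed by −0.69 percentage points.

March: labor force = 156.39 + 8.80 = 165.19; u = 8.80/165.19 = 5.33%.
April: labor force = 161.01 + 7.83 = 168.84; u = 7.83/168.84 = 4.64%.
Change = 4.64% − 5.33% = −0.69 pp.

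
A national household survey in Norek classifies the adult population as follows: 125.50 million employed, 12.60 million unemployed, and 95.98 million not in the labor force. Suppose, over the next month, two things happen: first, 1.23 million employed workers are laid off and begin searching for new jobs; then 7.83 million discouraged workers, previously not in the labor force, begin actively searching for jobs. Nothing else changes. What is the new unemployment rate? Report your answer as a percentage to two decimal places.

New unemployment rate ≈ 14.84%.

Initially, labor force = 125.50 + 12.60 = 138.10 million, so u = 12.60/138.10 = 9.12%.
After the first change, employed falls and unemployed rises by 1.23; labor force unchanged → E = 124.27, U = 13.83, labor force = 138.10 million.
After the second change, unemployed and labor force both rise by 7.83 → E = 124.27, U = 21.66, labor force = 145.93 million.
New unemployment rate = 21.66 / 145.93 = 14.84%.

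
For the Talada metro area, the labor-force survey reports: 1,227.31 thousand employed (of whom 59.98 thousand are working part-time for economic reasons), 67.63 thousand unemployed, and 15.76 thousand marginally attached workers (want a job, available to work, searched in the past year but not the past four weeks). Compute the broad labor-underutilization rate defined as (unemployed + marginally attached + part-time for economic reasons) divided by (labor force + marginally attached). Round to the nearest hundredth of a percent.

Labor force = 1,227.31 + 67.63 = 1,294.94 thousand.
Numerator = 67.63 + 15.76 + 59.98 = 143.37 thousand.
Denominator = 1,294.94 + 15.76 = 1,310.70 thousand.
Broad rate = 143.37 / 1,310.70 = 10.94%.

Broad underutilization rate ≈ 10.94%.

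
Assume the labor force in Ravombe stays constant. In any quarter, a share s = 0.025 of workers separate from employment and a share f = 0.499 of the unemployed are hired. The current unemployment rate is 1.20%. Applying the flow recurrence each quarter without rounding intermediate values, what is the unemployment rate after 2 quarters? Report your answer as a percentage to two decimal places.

With a fixed labor force, u_{t+1} = u_t + s·(1−u_t) − f·u_t = u_t·(1−s−f) + s.
Here 1−s−f = 0.476 and s = 0.025.
u_1 = 0.012000 × 0.476 + 0.025 = 0.030712.
u_2 = 0.030712 × 0.476 + 0.025 = 0.039619.

Unemployment rate after two quarters ≈ 3.96%.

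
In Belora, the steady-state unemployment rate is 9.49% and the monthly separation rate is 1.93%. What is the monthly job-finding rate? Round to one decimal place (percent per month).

Job-finding rate ≈ 18.4% per month.

From u* = s/(s+f): f = s·(1−u)/u.
f = 1.93 × (1 − 0.0949) / 0.0949 = 1.7468 / 0.0949 ≈ 18.4% per month.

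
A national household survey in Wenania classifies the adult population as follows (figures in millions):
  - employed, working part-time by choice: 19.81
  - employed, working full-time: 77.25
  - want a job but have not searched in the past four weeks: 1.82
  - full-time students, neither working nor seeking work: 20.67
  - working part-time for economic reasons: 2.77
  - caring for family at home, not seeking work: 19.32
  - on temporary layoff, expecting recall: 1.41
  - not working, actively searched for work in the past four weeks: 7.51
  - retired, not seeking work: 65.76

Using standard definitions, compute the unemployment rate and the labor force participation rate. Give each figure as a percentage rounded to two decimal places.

Unemployment rate ≈ 8.20%; labor force participation rate ≈ 50.27%.

Employed = 19.81 + 77.25 + 2.77 = 99.83 million (anyone who worked, including part-time for economic reasons, counts as employed).
Unemployed = 1.41 + 7.51 = 8.92 million (jobless and actively searching, or on temporary layoff).
Labor force = 99.83 + 8.92 = 108.75 million.
Not in labor force = 1.82 + 20.67 + 19.32 + 65.76 = 107.57 million (those not working and not actively searching are outside the labor force — including those who want a job but have given up searching).
Civilian working-age population = 108.75 + 107.57 = 216.32 million.
Unemployment rate = 8.92 / 108.75 = 8.20%.
Labor force participation rate = 108.75 / 216.32 = 50.27%.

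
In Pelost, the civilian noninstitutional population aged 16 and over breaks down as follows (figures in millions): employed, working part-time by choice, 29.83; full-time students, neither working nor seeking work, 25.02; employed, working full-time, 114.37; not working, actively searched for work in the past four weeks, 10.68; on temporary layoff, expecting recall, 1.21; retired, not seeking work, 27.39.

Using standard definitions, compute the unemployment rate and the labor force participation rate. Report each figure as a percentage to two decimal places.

Unemployment rate ≈ 7.62%; labor force participation rate ≈ 74.86%.

Employed = 29.83 + 114.37 = 144.20 million.
Unemployed = 10.68 + 1.21 = 11.89 million (jobless and actively searching, or on temporary layoff).
Labor force = 144.20 + 11.89 = 156.09 million.
Not in labor force = 25.02 + 27.39 = 52.41 million (those not working and not actively searching are outside the labor force).
Civilian working-age population = 156.09 + 52.41 = 208.50 million.
Unemployment rate = 11.89 / 156.09 = 7.62%.
Labor force participation rate = 156.09 / 208.50 = 74.86%.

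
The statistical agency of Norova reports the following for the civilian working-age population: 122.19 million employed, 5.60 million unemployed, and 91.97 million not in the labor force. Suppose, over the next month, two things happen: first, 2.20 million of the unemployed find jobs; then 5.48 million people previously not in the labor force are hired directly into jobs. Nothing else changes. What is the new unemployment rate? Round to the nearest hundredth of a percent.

New unemployment rate ≈ 2.55%.

Initially, labor force = 122.19 + 5.60 = 127.79 million, so u = 5.60/127.79 = 4.38%.
After the first change, unemployed falls and employed rises by 2.20; labor force unchanged → E = 124.39, U = 3.40, labor force = 127.79 million.
After the second change, employed and labor force both rise by 5.48; unemployed unchanged → E = 129.87, U = 3.40, labor force = 133.27 million.
New unemployment rate = 3.40 / 133.27 = 2.55%.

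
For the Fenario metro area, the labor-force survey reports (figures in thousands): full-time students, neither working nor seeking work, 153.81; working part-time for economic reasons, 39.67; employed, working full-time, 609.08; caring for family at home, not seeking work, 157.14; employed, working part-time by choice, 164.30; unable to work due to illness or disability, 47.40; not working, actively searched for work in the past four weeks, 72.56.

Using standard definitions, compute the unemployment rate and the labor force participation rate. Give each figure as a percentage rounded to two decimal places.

Employed = 39.67 + 609.08 + 164.30 = 813.05 thousand (anyone who worked, including part-time for economic reasons, counts as employed).
Unemployed = 72.56 thousand.
Labor force = 813.05 + 72.56 = 885.61 thousand.
Not in labor force = 153.81 + 157.14 + 47.40 = 358.35 thousand (those not working and not actively searching are outside the labor force).
Civilian working-age population = 885.61 + 358.35 = 1,243.96 thousand.
Unemployment rate = 72.56 / 885.61 = 8.19%.
Labor force participation rate = 885.61 / 1,243.96 = 71.19%.

Unemployment rate ≈ 8.19%; labor force participation rate ≈ 71.19%.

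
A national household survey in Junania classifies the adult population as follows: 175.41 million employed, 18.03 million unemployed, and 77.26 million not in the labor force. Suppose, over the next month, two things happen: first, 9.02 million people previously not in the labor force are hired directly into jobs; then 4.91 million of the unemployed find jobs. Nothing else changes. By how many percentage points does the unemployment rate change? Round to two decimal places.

The unemployment rate changes by −2.84 percentage points.

Initially, labor force = 175.41 + 18.03 = 193.44 million, so u = 18.03/193.44 = 9.32%.
After the first change, employed and labor force both rise by 9.02; unemployed unchanged → E = 184.43, U = 18.03, labor force = 202.46 million.
After the second change, unemployed falls and employed rises by 4.91; labor force unchanged → E = 189.34, U = 13.12, labor force = 202.46 million.
New unemployment rate = 13.12 / 202.46 = 6.48%.
Change = 6.48% − 9.32% = −2.84 percentage points.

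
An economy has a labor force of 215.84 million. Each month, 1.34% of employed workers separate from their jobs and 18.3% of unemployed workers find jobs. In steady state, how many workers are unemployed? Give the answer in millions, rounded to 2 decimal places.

Steady-state unemployment rate u* = s/(s+f) = 1.34/(1.34+18.3) = 0.068228.
Unemployed = u* × labor force = 0.068228 × 215.84 ≈ 14.73 million.

About 14.73 million are unemployed in steady state.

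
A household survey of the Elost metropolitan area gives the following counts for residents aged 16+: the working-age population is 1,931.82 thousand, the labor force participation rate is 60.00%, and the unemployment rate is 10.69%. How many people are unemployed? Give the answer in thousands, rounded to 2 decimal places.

Labor force = 0.6000 × 1,931.82 = 1,159.09 thousand.
Unemployed = 0.1069 × 1,159.09 ≈ 123.91 thousand.

About 123.91 thousand are unemployed.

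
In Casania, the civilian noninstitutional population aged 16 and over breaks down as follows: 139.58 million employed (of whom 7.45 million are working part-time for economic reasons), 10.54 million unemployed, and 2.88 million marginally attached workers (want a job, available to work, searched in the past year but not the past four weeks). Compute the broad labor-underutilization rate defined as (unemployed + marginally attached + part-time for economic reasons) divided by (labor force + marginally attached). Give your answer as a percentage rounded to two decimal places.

Labor force = 139.58 + 10.54 = 150.12 million.
Numerator = 10.54 + 2.88 + 7.45 = 20.87 million.
Denominator = 150.12 + 2.88 = 153.00 million.
Broad rate = 20.87 / 153.00 = 13.64%.

Broad underutilization rate ≈ 13.64%.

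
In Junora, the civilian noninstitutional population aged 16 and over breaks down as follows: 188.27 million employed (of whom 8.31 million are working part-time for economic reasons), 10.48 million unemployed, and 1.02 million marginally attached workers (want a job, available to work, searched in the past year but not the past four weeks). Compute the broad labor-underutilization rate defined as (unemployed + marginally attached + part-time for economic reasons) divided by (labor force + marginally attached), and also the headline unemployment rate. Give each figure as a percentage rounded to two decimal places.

Labor force = 188.27 + 10.48 = 198.75 million.
Numerator = 10.48 + 1.02 + 8.31 = 19.81 million.
Denominator = 198.75 + 1.02 = 199.77 million.
Broad rate = 19.81 / 199.77 = 9.92%.
Headline unemployment rate = 10.48 / 198.75 = 5.27%.

Broad underutilization rate ≈ 9.92%; headline unemployment rate ≈ 5.27%.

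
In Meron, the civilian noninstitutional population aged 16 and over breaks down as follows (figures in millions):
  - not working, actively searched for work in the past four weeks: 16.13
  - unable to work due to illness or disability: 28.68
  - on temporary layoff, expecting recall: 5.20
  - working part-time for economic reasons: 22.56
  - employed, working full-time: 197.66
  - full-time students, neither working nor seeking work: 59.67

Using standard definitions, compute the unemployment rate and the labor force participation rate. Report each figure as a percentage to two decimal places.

Unemployment rate ≈ 8.83%; labor force participation rate ≈ 73.22%.

Employed = 22.56 + 197.66 = 220.22 million (anyone who worked, including part-time for economic reasons, counts as employed).
Unemployed = 16.13 + 5.20 = 21.33 million (jobless and actively searching, or on temporary layoff).
Labor force = 220.22 + 21.33 = 241.55 million.
Not in labor force = 28.68 + 59.67 = 88.35 million (those not working and not actively searching are outside the labor force).
Civilian working-age population = 241.55 + 88.35 = 329.90 million.
Unemployment rate = 21.33 / 241.55 = 8.83%.
Labor force participation rate = 241.55 / 329.90 = 73.22%.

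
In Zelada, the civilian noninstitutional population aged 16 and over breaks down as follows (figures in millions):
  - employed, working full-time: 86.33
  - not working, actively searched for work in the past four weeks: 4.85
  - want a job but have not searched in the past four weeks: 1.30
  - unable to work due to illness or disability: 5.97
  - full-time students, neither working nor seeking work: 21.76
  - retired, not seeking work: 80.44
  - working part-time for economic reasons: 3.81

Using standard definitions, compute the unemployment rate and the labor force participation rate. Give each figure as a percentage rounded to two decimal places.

Unemployment rate ≈ 5.11%; labor force participation rate ≈ 46.46%.

Employed = 86.33 + 3.81 = 90.14 million (anyone who worked, including part-time for economic reasons, counts as employed).
Unemployed = 4.85 million.
Labor force = 90.14 + 4.85 = 94.99 million.
Not in labor force = 1.30 + 5.97 + 21.76 + 80.44 = 109.47 million (those not working and not actively searching are outside the labor force — including those who want a job but have given up searching).
Civilian working-age population = 94.99 + 109.47 = 204.46 million.
Unemployment rate = 4.85 / 94.99 = 5.11%.
Labor force participation rate = 94.99 / 204.46 = 46.46%.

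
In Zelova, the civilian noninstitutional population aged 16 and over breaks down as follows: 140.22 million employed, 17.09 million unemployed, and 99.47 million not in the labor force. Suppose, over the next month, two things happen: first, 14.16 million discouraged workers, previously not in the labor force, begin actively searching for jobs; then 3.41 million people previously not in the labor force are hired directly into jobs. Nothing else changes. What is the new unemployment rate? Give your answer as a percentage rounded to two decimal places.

New unemployment rate ≈ 17.87%.

Initially, labor force = 140.22 + 17.09 = 157.31 million, so u = 17.09/157.31 = 10.86%.
After the first change, unemployed and labor force both rise by 14.16 → E = 140.22, U = 31.25, labor force = 171.47 million.
After the second change, employed and labor force both rise by 3.41; unemployed unchanged → E = 143.63, U = 31.25, labor force = 174.88 million.
New unemployment rate = 31.25 / 174.88 = 17.87%.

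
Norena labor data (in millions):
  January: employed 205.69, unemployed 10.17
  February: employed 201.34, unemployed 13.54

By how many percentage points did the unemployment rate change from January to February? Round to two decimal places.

The unemployment rate changed by +1.59 percentage points.

January: labor force = 205.69 + 10.17 = 215.86; u = 10.17/215.86 = 4.71%.
February: labor force = 201.34 + 13.54 = 214.88; u = 13.54/214.88 = 6.30%.
Change = 6.30% − 4.71% = +1.59 pp.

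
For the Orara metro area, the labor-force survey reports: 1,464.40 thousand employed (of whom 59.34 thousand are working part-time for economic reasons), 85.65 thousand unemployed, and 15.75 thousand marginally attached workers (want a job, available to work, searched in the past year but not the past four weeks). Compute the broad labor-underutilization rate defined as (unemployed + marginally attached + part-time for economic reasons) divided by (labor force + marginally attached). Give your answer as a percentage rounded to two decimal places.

Labor force = 1,464.40 + 85.65 = 1,550.05 thousand.
Numerator = 85.65 + 15.75 + 59.34 = 160.74 thousand.
Denominator = 1,550.05 + 15.75 = 1,565.80 thousand.
Broad rate = 160.74 / 1,565.80 = 10.27%.

Broad underutilization rate ≈ 10.27%.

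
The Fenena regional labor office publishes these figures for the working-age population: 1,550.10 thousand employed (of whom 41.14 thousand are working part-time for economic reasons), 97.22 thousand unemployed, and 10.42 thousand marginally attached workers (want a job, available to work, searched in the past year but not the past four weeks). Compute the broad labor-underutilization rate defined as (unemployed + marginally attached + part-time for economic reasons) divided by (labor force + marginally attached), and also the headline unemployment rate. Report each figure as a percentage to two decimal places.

Labor force = 1,550.10 + 97.22 = 1,647.32 thousand.
Numerator = 97.22 + 10.42 + 41.14 = 148.78 thousand.
Denominator = 1,647.32 + 10.42 = 1,657.74 thousand.
Broad rate = 148.78 / 1,657.74 = 8.97%.
Headline unemployment rate = 97.22 / 1,647.32 = 5.90%.

Broad underutilization rate ≈ 8.97%; headline unemployment rate ≈ 5.90%.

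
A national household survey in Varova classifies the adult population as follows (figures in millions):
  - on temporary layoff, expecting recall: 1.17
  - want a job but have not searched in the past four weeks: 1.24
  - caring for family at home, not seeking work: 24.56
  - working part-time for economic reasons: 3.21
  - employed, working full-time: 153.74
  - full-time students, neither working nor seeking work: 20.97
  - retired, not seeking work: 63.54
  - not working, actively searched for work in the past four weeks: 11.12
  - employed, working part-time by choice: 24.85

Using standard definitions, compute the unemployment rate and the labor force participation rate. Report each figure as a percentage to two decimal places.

Employed = 3.21 + 153.74 + 24.85 = 181.80 million (anyone who worked, including part-time for economic reasons, counts as employed).
Unemployed = 1.17 + 11.12 = 12.29 million (jobless and actively searching, or on temporary layoff).
Labor force = 181.80 + 12.29 = 194.09 million.
Not in labor force = 1.24 + 24.56 + 20.97 + 63.54 = 110.31 million (those not working and not actively searching are outside the labor force — including those who want a job but have given up searching).
Civilian working-age population = 194.09 + 110.31 = 304.40 million.
Unemployment rate = 12.29 / 194.09 = 6.33%.
Labor force participation rate = 194.09 / 304.40 = 63.76%.

Unemployment rate ≈ 6.33%; labor force participation rate ≈ 63.76%.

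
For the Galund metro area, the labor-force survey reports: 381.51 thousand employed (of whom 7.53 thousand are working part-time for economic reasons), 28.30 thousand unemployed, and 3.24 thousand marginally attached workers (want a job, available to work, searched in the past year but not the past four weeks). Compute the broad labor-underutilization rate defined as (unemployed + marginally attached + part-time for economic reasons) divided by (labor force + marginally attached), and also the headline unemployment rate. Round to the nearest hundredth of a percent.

Broad underutilization rate ≈ 9.46%; headline unemployment rate ≈ 6.91%.

Labor force = 381.51 + 28.30 = 409.81 thousand.
Numerator = 28.30 + 3.24 + 7.53 = 39.07 thousand.
Denominator = 409.81 + 3.24 = 413.05 thousand.
Broad rate = 39.07 / 413.05 = 9.46%.
Headline unemployment rate = 28.30 / 409.81 = 6.91%.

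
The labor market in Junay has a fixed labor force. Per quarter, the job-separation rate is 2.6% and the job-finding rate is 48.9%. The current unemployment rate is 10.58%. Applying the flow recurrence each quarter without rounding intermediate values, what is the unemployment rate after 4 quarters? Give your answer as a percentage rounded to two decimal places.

With a fixed labor force, u_{t+1} = u_t + s·(1−u_t) − f·u_t = u_t·(1−s−f) + s.
Here 1−s−f = 0.485 and s = 0.026.
u_1 = 0.105800 × 0.485 + 0.026 = 0.077313.
u_2 = 0.077313 × 0.485 + 0.026 = 0.063497.
u_3 = 0.063497 × 0.485 + 0.026 = 0.056796.
u_4 = 0.056796 × 0.485 + 0.026 = 0.053546.

Unemployment rate after four quarters ≈ 5.35%.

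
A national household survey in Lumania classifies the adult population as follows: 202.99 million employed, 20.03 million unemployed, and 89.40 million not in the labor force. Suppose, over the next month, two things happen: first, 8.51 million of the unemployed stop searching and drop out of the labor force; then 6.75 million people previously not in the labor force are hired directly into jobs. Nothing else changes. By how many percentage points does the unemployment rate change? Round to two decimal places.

Initially, labor force = 202.99 + 20.03 = 223.02 million, so u = 20.03/223.02 = 8.98%.
After the first change, unemployed and labor force both fall by 8.51 → E = 202.99, U = 11.52, labor force = 214.51 million.
After the second change, employed and labor force both rise by 6.75; unemployed unchanged → E = 209.74, U = 11.52, labor force = 221.26 million.
New unemployment rate = 11.52 / 221.26 = 5.21%.
Change = 5.21% − 8.98% = −3.77 percentage points.

The unemployment rate changes by −3.77 percentage points.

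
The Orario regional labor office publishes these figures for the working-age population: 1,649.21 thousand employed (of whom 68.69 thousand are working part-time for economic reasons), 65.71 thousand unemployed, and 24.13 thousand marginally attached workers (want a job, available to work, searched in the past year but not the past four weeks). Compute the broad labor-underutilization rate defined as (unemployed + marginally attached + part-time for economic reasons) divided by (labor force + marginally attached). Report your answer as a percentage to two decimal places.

Labor force = 1,649.21 + 65.71 = 1,714.92 thousand.
Numerator = 65.71 + 24.13 + 68.69 = 158.53 thousand.
Denominator = 1,714.92 + 24.13 = 1,739.05 thousand.
Broad rate = 158.53 / 1,739.05 = 9.12%.

Broad underutilization rate ≈ 9.12%.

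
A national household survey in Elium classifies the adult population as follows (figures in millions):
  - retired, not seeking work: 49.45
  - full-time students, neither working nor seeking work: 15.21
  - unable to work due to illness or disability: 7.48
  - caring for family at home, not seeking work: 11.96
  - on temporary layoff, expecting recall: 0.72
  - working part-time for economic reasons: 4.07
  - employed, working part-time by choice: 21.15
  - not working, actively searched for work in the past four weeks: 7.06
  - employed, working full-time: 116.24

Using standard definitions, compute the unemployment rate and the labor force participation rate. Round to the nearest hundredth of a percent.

Unemployment rate ≈ 5.21%; labor force participation rate ≈ 63.96%.

Employed = 4.07 + 21.15 + 116.24 = 141.46 million (anyone who worked, including part-time for economic reasons, counts as employed).
Unemployed = 0.72 + 7.06 = 7.78 million (jobless and actively searching, or on temporary layoff).
Labor force = 141.46 + 7.78 = 149.24 million.
Not in labor force = 49.45 + 15.21 + 7.48 + 11.96 = 84.10 million (those not working and not actively searching are outside the labor force).
Civilian working-age population = 149.24 + 84.10 = 233.34 million.
Unemployment rate = 7.78 / 149.24 = 5.21%.
Labor force participation rate = 149.24 / 233.34 = 63.96%.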